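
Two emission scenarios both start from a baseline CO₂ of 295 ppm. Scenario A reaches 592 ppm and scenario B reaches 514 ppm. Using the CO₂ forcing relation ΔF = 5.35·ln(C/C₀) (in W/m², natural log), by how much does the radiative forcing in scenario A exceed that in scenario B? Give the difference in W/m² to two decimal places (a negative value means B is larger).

ΔF_A = 5.35 ln(592/295) = 5.35 × 0.69653 = 3.7264 W/m².
ΔF_B = 5.35 ln(514/295) = 5.35 × 0.55525 = 2.9706 W/m².
Difference: 3.7264 − 2.9706 = 0.7558 W/m².

ΔF_A − ΔF_B = 0.76 W/m²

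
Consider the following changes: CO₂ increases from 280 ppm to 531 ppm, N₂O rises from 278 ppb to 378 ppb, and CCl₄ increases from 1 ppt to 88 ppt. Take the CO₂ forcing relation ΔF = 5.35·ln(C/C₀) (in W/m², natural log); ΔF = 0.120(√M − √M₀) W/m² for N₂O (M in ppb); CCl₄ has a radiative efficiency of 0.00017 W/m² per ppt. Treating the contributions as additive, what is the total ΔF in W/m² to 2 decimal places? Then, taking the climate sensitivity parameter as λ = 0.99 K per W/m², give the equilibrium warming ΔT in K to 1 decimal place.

ΔF = 3.77 W/m²; ΔT = 3.7 K

CO₂: 5.35 × ln(531/280) = 5.35 × ln(1.89643) = 5.35 × 0.63997 = 3.4238 W/m².
N₂O: 0.120 × (√378 − √278) = 0.120 × (19.4422 − 16.6733) = 0.120 × 2.7689 = 0.3323 W/m².
CCl₄: ΔF = 0.00017 × (88 − 1) = 0.00017 × 87 = 0.0148 W/m².
Total ΔF = 3.4238 + 0.3323 + 0.0148 = 3.7709 W/m².
ΔT = λ ΔF = 0.99 × 3.77 = 3.7323 K.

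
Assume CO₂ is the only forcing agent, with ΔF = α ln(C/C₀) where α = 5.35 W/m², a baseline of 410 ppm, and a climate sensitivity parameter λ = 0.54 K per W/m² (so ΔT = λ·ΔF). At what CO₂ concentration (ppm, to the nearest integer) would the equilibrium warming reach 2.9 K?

C ≈ 1119 ppm

Required forcing: ΔF = ΔT/λ = 2.9/0.54 = 5.3704 W/m².
Then ln(C/410) = ΔF/5.35 = 5.3704/5.35 = 1.00381.
So C = 410 × e^1.00381 = 410 × 2.72866 = 1118.75 ppm.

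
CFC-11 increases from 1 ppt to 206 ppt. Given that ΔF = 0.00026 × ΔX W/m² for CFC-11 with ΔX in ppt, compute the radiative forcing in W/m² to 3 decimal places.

CFC-11: ΔF = 0.00026 × (206 − 1) = 0.00026 × 205 = 0.0533 W/m².

ΔF = 0.053 W/m²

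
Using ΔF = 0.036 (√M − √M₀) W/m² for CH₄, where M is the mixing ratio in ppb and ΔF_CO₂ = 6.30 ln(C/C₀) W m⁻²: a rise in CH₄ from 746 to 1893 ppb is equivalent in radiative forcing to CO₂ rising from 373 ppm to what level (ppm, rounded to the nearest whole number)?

C ≈ 409 ppm

CH₄ forcing: 0.036 × (√1893 − √746) = 0.036 × (43.5086 − 27.3130) = 0.036 × 16.1956 = 0.58304 W/m².
Set 6.30 ln(C/373) = 0.58304: ln(C/373) = 0.58304/6.30 = 0.09255, so C = 373 × e^0.09255 = 373 × 1.09697 = 409.17 ppm.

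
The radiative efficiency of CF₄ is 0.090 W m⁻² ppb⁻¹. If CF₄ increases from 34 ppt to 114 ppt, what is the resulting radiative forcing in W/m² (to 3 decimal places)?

ΔF = 0.007 W/m²

CF₄: Δ = 114 − 34 = 80 ppt = 0.080 ppb; ΔF = 0.090 × 0.080 = 0.0072 W/m².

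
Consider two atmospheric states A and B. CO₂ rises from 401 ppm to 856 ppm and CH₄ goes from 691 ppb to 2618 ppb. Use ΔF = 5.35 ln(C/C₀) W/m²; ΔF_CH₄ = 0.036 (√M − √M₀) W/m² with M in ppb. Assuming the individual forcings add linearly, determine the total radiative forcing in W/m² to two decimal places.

CO₂: 5.35 × ln(856/401) = 5.35 × ln(2.13466) = 5.35 × 0.75831 = 4.0570 W/m².
CH₄: 0.036 × (√2618 − √691) = 0.036 × (51.1664 − 26.2869) = 0.036 × 24.8795 = 0.8957 W/m².
Total ΔF = 4.0570 + 0.8957 = 4.9527 W/m².

ΔF = 4.95 W/m²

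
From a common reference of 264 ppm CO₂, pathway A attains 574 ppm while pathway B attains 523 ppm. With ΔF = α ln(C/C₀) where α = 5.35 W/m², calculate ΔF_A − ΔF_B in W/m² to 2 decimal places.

ΔF_A = 5.35 ln(574/264) = 5.35 × 0.77668 = 4.1552 W/m².
ΔF_B = 5.35 ln(523/264) = 5.35 × 0.68363 = 3.6574 W/m².
Difference: 4.1552 − 3.6574 = 0.4978 W/m².

ΔF_A − ΔF_B = 0.50 W/m²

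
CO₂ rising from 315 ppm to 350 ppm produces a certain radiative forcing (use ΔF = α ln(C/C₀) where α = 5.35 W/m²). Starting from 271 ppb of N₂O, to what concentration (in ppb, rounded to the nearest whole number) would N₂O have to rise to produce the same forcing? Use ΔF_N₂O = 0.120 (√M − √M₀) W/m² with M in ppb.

CO₂ forcing: 5.35 × ln(350/315) = 5.35 × 0.105361 = 0.56368 W/m².
Set 0.120(√M − √271) = 0.56368: √M = 0.56368/0.120 + √271 = 4.6973 + 16.4621 = 21.1594.
M = (21.1594)² = 447.72 ppb.

M ≈ 448 ppb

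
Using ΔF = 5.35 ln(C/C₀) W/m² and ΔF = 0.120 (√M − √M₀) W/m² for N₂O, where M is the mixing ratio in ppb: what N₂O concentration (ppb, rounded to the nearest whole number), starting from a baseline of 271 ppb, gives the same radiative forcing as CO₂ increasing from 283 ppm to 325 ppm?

M ≈ 512 ppb

CO₂ forcing: 5.35 × ln(325/283) = 5.35 × 0.138378 = 0.74032 W/m².
Set 0.120(√M − √271) = 0.74032: √M = 0.74032/0.120 + √271 = 6.1693 + 16.4621 = 22.6314.
M = (22.6314)² = 512.18 ppb.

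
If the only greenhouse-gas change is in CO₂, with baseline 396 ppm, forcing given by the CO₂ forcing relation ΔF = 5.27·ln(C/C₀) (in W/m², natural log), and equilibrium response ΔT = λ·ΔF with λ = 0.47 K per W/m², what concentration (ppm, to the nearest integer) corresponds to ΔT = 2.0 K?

C ≈ 888 ppm

Required forcing: ΔF = ΔT/λ = 2.0/0.47 = 4.2553 W/m².
Then ln(C/396) = ΔF/5.27 = 4.2553/5.27 = 0.80746.
So C = 396 × e^0.80746 = 396 × 2.24221 = 887.92 ppm.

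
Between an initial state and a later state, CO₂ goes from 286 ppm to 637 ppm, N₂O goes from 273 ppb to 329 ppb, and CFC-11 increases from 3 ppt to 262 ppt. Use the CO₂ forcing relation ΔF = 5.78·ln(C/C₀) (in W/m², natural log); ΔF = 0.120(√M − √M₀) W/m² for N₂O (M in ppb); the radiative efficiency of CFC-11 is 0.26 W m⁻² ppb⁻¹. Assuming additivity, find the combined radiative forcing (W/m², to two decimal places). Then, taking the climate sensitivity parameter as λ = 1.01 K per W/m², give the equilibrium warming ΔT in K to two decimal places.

ΔF = 4.89 W/m²; ΔT = 4.94 K

CO₂: 5.78 × ln(637/286) = 5.78 × ln(2.22727) = 5.78 × 0.80078 = 4.6285 W/m².
N₂O: 0.120 × (√329 − √273) = 0.120 × (18.1384 − 16.5227) = 0.120 × 1.6157 = 0.1939 W/m².
CFC-11: Δ = 262 − 3 = 259 ppt = 0.259 ppb; ΔF = 0.26 × 0.259 = 0.0673 W/m².
Total ΔF = 4.6285 + 0.1939 + 0.0673 = 4.8897 W/m².
ΔT = λ ΔF = 1.01 × 4.89 = 4.9389 K.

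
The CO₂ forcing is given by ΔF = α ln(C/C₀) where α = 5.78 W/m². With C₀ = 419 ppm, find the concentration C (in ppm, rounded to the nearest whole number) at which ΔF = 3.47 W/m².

C ≈ 764 ppm

Set 5.78 ln(C/419) = 3.47, so ln(C/419) = 3.47/5.78 = 0.60035.
Then C/419 = e^0.60035 = 1.82276, giving C = 419 × 1.82276 = 763.74 ppm.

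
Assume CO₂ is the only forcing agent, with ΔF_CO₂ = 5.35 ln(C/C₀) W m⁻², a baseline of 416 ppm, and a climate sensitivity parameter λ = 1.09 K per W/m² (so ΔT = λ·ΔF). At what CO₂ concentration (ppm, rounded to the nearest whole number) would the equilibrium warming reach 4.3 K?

Required forcing: ΔF = ΔT/λ = 4.3/1.09 = 3.9450 W/m².
Then ln(C/416) = ΔF/5.35 = 3.9450/5.35 = 0.73738.
So C = 416 × e^0.73738 = 416 × 2.09045 = 869.63 ppm.

C ≈ 870 ppm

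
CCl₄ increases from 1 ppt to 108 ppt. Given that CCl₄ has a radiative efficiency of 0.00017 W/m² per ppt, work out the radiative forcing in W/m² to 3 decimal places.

ΔF = 0.018 W/m²

CCl₄: ΔF = 0.00017 × (108 − 1) = 0.00017 × 107 = 0.0182 W/m².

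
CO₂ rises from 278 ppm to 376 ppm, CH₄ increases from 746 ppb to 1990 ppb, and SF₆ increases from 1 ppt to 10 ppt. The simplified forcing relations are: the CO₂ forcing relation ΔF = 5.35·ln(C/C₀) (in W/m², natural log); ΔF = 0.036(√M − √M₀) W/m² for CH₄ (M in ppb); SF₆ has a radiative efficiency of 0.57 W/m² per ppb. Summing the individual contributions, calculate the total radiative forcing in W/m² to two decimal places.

ΔF = 2.24 W/m²

CO₂: 5.35 × ln(376/278) = 5.35 × ln(1.35252) = 5.35 × 0.30197 = 1.6155 W/m².
CH₄: 0.036 × (√1990 − √746) = 0.036 × (44.6094 − 27.3130) = 0.036 × 17.2964 = 0.6227 W/m².
SF₆: Δ = 10 − 1 = 9 ppt = 0.009 ppb; ΔF = 0.57 × 0.009 = 0.0051 W/m².
Total ΔF = 1.6155 + 0.6227 + 0.0051 = 2.2433 W/m².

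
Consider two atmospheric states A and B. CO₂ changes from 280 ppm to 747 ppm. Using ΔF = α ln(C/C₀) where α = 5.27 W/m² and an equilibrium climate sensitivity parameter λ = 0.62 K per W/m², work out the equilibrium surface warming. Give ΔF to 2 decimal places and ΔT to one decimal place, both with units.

ΔF = 5.17 W/m²; ΔT = 3.2 K

CO₂: 5.27 × ln(747/280) = 5.27 × ln(2.66786) = 5.27 × 0.98128 = 5.1713 W/m².
ΔT = λ ΔF = 0.62 × 5.17 = 3.2054 K.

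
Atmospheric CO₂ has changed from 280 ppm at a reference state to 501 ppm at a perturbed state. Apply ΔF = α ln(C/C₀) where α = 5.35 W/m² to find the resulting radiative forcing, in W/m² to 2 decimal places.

CO₂ absorption bands are partially saturated, so forcing scales with the logarithm of the concentration ratio.
CO₂: 5.35 × ln(501/280) = 5.35 × ln(1.78929) = 5.35 × 0.58182 = 3.1127 W/m².

ΔF = 3.11 W/m²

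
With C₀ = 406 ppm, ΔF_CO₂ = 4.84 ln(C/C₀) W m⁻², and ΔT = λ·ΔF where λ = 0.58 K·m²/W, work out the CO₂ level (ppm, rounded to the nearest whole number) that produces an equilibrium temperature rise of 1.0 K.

Required forcing: ΔF = ΔT/λ = 1.0/0.58 = 1.7241 W/m².
Then ln(C/406) = ΔF/4.84 = 1.7241/4.84 = 0.35622.
So C = 406 × e^0.35622 = 406 × 1.42792 = 579.74 ppm.

C ≈ 580 ppm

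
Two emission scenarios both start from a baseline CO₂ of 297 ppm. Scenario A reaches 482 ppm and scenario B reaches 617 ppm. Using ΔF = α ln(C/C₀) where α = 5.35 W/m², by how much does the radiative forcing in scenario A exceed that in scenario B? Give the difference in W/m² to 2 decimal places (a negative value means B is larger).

ΔF_A − ΔF_B = -1.32 W/m²

ΔF_A = 5.35 ln(482/297) = 5.35 × 0.48421 = 2.5905 W/m².
ΔF_B = 5.35 ln(617/297) = 5.35 × 0.73114 = 3.9116 W/m².
Difference: 2.5905 − 3.9116 = -1.3211 W/m².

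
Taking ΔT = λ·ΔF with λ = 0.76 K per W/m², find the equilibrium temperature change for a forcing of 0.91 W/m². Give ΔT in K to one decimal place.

ΔT = λ ΔF = 0.76 × 0.91 = 0.6916 K.

ΔT = 0.7 K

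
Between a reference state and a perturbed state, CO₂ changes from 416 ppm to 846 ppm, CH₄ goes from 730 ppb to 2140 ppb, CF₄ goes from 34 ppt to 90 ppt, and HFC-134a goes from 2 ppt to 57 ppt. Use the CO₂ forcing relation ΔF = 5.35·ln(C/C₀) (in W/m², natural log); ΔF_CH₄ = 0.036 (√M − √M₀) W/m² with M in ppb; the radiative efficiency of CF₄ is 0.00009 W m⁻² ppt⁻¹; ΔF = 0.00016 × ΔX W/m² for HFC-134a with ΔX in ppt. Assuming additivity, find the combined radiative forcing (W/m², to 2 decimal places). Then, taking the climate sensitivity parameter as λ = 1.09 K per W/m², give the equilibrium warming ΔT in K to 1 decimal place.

CO₂: 5.35 × ln(846/416) = 5.35 × ln(2.03365) = 5.35 × 0.70983 = 3.7976 W/m².
CH₄: 0.036 × (√2140 − √730) = 0.036 × (46.2601 − 27.0185) = 0.036 × 19.2416 = 0.6927 W/m².
CF₄: ΔF = 0.00009 × (90 − 34) = 0.00009 × 56 = 0.0050 W/m².
HFC-134a: ΔF = 0.00016 × (57 − 2) = 0.00016 × 55 = 0.0088 W/m².
Total ΔF = 3.7976 + 0.6927 + 0.0050 + 0.0088 = 4.5041 W/m².
ΔT = λ ΔF = 1.09 × 4.50 = 4.9050 K.

ΔF = 4.50 W/m²; ΔT = 4.9 K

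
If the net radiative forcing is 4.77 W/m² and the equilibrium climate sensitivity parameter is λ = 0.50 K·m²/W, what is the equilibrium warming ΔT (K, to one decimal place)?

ΔT = 2.4 K

ΔT = λ ΔF = 0.50 × 4.77 = 2.3850 K.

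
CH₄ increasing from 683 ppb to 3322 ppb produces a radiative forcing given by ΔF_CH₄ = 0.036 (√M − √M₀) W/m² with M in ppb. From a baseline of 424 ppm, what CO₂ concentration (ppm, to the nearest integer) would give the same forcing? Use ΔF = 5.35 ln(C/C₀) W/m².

C ≈ 524 ppm

CH₄ forcing: 0.036 × (√3322 − √683) = 0.036 × (57.6368 − 26.1343) = 0.036 × 31.5025 = 1.13409 W/m².
Set 5.35 ln(C/424) = 1.13409: ln(C/424) = 1.13409/5.35 = 0.21198, so C = 424 × e^0.21198 = 424 × 1.23612 = 524.11 ppm.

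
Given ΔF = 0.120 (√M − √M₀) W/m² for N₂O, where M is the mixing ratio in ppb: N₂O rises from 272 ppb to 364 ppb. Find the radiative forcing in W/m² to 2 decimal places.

N₂O: 0.120 × (√364 − √272) = 0.120 × (19.0788 − 16.4924) = 0.120 × 2.5864 = 0.3104 W/m².

ΔF = 0.31 W/m²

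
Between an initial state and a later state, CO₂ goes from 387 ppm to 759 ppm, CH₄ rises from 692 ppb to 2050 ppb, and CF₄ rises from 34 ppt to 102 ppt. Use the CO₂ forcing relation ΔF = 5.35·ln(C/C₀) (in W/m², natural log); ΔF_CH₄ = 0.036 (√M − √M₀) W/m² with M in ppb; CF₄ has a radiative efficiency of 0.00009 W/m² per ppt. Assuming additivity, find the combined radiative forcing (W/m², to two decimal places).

CO₂: 5.35 × ln(759/387) = 5.35 × ln(1.96124) = 5.35 × 0.67358 = 3.6037 W/m².
CH₄: 0.036 × (√2050 − √692) = 0.036 × (45.2769 − 26.3059) = 0.036 × 18.9710 = 0.6830 W/m².
CF₄: ΔF = 0.00009 × (102 − 34) = 0.00009 × 68 = 0.0061 W/m².
Total ΔF = 3.6037 + 0.6830 + 0.0061 = 4.2928 W/m².

ΔF = 4.29 W/m²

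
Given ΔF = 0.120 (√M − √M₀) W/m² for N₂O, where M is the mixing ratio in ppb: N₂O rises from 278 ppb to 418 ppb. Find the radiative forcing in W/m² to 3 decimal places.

ΔF = 0.453 W/m²

N₂O: 0.120 × (√418 − √278) = 0.120 × (20.4450 − 16.6733) = 0.120 × 3.7717 = 0.4526 W/m².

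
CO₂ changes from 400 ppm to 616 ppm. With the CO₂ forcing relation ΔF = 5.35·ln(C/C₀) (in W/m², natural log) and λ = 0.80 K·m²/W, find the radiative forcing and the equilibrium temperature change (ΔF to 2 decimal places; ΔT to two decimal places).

CO₂: 5.35 × ln(616/400) = 5.35 × ln(1.54000) = 5.35 × 0.43178 = 2.3100 W/m².
ΔT = λ ΔF = 0.80 × 2.31 = 1.8480 K.

ΔF = 2.31 W/m²; ΔT = 1.85 K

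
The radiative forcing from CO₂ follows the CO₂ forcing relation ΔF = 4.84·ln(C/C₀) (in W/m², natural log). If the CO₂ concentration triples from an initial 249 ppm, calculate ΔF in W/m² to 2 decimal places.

ΔF = 4.84 × ln(3) = 4.84 × 1.09861 = 5.3173 W/m².

ΔF = 5.32 W/m²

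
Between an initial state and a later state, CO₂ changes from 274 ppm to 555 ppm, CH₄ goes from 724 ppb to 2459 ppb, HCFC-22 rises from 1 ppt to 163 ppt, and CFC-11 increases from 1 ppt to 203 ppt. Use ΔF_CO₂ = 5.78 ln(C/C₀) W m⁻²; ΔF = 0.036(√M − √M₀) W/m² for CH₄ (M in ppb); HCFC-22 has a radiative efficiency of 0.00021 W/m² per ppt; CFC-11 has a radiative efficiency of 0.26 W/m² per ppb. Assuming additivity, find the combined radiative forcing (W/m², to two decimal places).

CO₂: 5.78 × ln(555/274) = 5.78 × ln(2.02555) = 5.78 × 0.70584 = 4.0798 W/m².
CH₄: 0.036 × (√2459 − √724) = 0.036 × (49.5883 − 26.9072) = 0.036 × 22.6811 = 0.8165 W/m².
HCFC-22: ΔF = 0.00021 × (163 − 1) = 0.00021 × 162 = 0.0340 W/m².
CFC-11: Δ = 203 − 1 = 202 ppt = 0.202 ppb; ΔF = 0.26 × 0.202 = 0.0525 W/m².
Total ΔF = 4.0798 + 0.8165 + 0.0340 + 0.0525 = 4.9828 W/m².

ΔF = 4.98 W/m²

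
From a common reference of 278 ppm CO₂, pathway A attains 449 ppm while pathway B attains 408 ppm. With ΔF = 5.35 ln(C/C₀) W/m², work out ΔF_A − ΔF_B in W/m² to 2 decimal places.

ΔF_A − ΔF_B = 0.51 W/m²

ΔF_A = 5.35 ln(449/278) = 5.35 × 0.47940 = 2.5648 W/m².
ΔF_B = 5.35 ln(408/278) = 5.35 × 0.38365 = 2.0525 W/m².
Difference: 2.5648 − 2.0525 = 0.5123 W/m².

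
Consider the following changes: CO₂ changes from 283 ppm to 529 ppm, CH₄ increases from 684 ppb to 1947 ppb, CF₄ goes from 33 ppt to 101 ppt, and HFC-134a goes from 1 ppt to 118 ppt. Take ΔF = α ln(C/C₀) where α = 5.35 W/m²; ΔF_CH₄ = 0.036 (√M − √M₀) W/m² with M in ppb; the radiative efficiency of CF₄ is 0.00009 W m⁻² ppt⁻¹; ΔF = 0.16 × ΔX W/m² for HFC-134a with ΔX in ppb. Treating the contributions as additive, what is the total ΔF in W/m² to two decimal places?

ΔF = 4.02 W/m²

CO₂: 5.35 × ln(529/283) = 5.35 × ln(1.86926) = 5.35 × 0.62554 = 3.3466 W/m².
CH₄: 0.036 × (√1947 − √684) = 0.036 × (44.1248 − 26.1534) = 0.036 × 17.9714 = 0.6470 W/m².
CF₄: ΔF = 0.00009 × (101 − 33) = 0.00009 × 68 = 0.0061 W/m².
HFC-134a: Δ = 118 − 1 = 117 ppt = 0.117 ppb; ΔF = 0.16 × 0.117 = 0.0187 W/m².
Total ΔF = 3.3466 + 0.6470 + 0.0061 + 0.0187 = 4.0184 W/m².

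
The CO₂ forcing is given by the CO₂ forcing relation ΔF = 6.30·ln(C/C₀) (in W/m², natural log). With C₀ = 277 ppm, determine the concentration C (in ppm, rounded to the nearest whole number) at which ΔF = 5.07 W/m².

Set 6.30 ln(C/277) = 5.07, so ln(C/277) = 5.07/6.30 = 0.80476.
Then C/277 = e^0.80476 = 2.23616, giving C = 277 × 2.23616 = 619.42 ppm.

C ≈ 619 ppm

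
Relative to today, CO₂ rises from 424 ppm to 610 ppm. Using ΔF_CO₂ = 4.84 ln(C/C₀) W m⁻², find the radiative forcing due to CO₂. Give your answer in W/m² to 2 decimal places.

CO₂: 4.84 × ln(610/424) = 4.84 × ln(1.43868) = 4.84 × 0.36373 = 1.7605 W/m².

ΔF = 1.76 W/m²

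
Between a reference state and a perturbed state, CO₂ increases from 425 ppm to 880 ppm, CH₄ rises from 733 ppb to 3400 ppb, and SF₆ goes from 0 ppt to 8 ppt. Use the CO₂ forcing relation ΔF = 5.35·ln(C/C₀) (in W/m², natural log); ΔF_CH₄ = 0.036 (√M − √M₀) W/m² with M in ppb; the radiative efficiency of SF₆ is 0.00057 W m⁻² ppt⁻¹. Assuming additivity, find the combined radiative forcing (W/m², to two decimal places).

CO₂: 5.35 × ln(880/425) = 5.35 × ln(2.07059) = 5.35 × 0.72783 = 3.8939 W/m².
CH₄: 0.036 × (√3400 − √733) = 0.036 × (58.3095 − 27.0740) = 0.036 × 31.2355 = 1.1245 W/m².
SF₆: ΔF = 0.00057 × (8 − 0) = 0.00057 × 8 = 0.0046 W/m².
Total ΔF = 3.8939 + 1.1245 + 0.0046 = 5.0230 W/m².

ΔF = 5.02 W/m²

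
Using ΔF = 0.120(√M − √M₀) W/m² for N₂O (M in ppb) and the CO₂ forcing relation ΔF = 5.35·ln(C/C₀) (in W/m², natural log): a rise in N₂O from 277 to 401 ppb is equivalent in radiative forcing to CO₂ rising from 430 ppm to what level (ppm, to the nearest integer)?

C ≈ 464 ppm

N₂O forcing: 0.120 × (√401 − √277) = 0.120 × (20.0250 − 16.6433) = 0.120 × 3.3817 = 0.40580 W/m².
Set 5.35 ln(C/430) = 0.40580: ln(C/430) = 0.40580/5.35 = 0.07585, so C = 430 × e^0.07585 = 430 × 1.07880 = 463.88 ppm.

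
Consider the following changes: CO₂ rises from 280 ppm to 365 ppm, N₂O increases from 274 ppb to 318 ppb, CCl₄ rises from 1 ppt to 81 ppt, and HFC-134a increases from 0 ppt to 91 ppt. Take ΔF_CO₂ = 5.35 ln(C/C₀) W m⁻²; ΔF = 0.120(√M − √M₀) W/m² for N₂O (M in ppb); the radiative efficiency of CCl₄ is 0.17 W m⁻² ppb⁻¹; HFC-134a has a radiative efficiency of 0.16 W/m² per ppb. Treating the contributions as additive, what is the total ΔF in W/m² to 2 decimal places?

CO₂: 5.35 × ln(365/280) = 5.35 × ln(1.30357) = 5.35 × 0.26511 = 1.4183 W/m².
N₂O: 0.120 × (√318 − √274) = 0.120 × (17.8326 − 16.5529) = 0.120 × 1.2797 = 0.1536 W/m².
CCl₄: Δ = 81 − 1 = 80 ppt = 0.080 ppb; ΔF = 0.17 × 0.080 = 0.0136 W/m².
HFC-134a: Δ = 91 − 0 = 91 ppt = 0.091 ppb; ΔF = 0.16 × 0.091 = 0.0146 W/m².
Total ΔF = 1.4183 + 0.1536 + 0.0136 + 0.0146 = 1.6001 W/m².

ΔF = 1.60 W/m²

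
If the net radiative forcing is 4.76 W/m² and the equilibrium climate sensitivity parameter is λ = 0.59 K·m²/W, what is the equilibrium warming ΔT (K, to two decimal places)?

ΔT = 2.81 K

ΔT = λ ΔF = 0.59 × 4.76 = 2.8084 K.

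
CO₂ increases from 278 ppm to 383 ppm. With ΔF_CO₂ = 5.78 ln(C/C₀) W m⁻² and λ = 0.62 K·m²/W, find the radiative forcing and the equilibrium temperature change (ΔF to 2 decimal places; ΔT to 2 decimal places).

CO₂: 5.78 × ln(383/278) = 5.78 × ln(1.37770) = 5.78 × 0.32042 = 1.8520 W/m².
ΔT = λ ΔF = 0.62 × 1.85 = 1.1470 K.

ΔF = 1.85 W/m²; ΔT = 1.15 K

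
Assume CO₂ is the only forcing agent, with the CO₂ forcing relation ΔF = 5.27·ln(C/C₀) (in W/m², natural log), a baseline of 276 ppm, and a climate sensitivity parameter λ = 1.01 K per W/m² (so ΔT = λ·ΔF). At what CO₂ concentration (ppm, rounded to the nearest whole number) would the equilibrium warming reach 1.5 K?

Required forcing: ΔF = ΔT/λ = 1.5/1.01 = 1.4851 W/m².
Then ln(C/276) = ΔF/5.27 = 1.4851/5.27 = 0.28180.
So C = 276 × e^0.28180 = 276 × 1.32551 = 365.84 ppm.

C ≈ 366 ppm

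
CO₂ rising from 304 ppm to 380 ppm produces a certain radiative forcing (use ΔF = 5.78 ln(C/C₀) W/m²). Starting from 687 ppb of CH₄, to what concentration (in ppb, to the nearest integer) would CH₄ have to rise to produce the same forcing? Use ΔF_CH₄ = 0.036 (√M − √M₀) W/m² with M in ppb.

M ≈ 3849 ppb

CO₂ forcing: 5.78 × ln(380/304) = 5.78 × 0.223144 = 1.28977 W/m².
Set 0.036(√M − √687) = 1.28977: √M = 1.28977/0.036 + √687 = 35.8269 + 26.2107 = 62.0376.
M = (62.0376)² = 3848.66 ppb.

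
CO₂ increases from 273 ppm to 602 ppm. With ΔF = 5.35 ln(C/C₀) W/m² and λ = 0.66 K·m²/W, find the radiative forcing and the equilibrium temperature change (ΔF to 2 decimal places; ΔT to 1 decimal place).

CO₂: 5.35 × ln(602/273) = 5.35 × ln(2.20513) = 5.35 × 0.79079 = 4.2307 W/m².
ΔT = λ ΔF = 0.66 × 4.23 = 2.7918 K.

ΔF = 4.23 W/m²; ΔT = 2.8 K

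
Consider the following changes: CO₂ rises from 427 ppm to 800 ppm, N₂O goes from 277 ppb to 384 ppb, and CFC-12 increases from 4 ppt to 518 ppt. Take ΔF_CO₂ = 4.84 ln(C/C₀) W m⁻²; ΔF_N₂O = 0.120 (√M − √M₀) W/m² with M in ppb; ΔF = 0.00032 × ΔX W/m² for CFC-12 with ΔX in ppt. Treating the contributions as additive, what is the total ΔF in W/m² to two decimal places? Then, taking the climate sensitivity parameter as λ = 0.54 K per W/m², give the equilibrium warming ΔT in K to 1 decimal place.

CO₂: 4.84 × ln(800/427) = 4.84 × ln(1.87354) = 4.84 × 0.62783 = 3.0387 W/m².
N₂O: 0.120 × (√384 − √277) = 0.120 × (19.5959 − 16.6433) = 0.120 × 2.9526 = 0.3543 W/m².
CFC-12: ΔF = 0.00032 × (518 − 4) = 0.00032 × 514 = 0.1645 W/m².
Total ΔF = 3.0387 + 0.3543 + 0.1645 = 3.5575 W/m².
ΔT = λ ΔF = 0.54 × 3.56 = 1.9224 K.

ΔF = 3.56 W/m²; ΔT = 1.9 K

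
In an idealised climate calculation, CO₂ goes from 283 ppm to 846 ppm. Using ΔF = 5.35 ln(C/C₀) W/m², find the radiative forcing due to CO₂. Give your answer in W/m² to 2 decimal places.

ΔF = 5.86 W/m²

CO₂: 5.35 × ln(846/283) = 5.35 × ln(2.98940) = 5.35 × 1.09507 = 5.8586 W/m².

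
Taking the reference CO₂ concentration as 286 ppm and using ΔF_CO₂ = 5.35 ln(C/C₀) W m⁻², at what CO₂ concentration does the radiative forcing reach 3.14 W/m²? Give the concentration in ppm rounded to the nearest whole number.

C ≈ 514 ppm

Set 5.35 ln(C/286) = 3.14, so ln(C/286) = 3.14/5.35 = 0.58692.
Then C/286 = e^0.58692 = 1.79844, giving C = 286 × 1.79844 = 514.35 ppm.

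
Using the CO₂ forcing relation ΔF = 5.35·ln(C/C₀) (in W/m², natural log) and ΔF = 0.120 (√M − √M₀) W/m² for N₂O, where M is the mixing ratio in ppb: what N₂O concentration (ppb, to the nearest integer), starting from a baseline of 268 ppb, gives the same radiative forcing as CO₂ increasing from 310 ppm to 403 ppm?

M ≈ 788 ppb

CO₂ forcing: 5.35 × ln(403/310) = 5.35 × 0.262364 = 1.40365 W/m².
Set 0.120(√M − √268) = 1.40365: √M = 1.40365/0.120 + √268 = 11.6971 + 16.3707 = 28.0678.
M = (28.0678)² = 787.80 ppb.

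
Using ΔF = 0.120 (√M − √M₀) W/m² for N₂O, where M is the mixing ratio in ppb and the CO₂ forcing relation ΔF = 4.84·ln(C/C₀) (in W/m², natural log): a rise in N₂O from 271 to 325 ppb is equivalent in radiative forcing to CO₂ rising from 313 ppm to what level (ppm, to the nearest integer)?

C ≈ 325 ppm

N₂O forcing: 0.120 × (√325 − √271) = 0.120 × (18.0278 − 16.4621) = 0.120 × 1.5657 = 0.18788 W/m².
Set 4.84 ln(C/313) = 0.18788: ln(C/313) = 0.18788/4.84 = 0.03882, so C = 313 × e^0.03882 = 313 × 1.03958 = 325.39 ppm.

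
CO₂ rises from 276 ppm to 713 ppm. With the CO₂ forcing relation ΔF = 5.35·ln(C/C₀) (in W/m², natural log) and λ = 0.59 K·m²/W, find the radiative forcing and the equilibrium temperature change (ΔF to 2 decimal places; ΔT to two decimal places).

CO₂: 5.35 × ln(713/276) = 5.35 × ln(2.58333) = 5.35 × 0.94908 = 5.0776 W/m².
ΔT = λ ΔF = 0.59 × 5.08 = 2.9972 K.

ΔF = 5.08 W/m²; ΔT = 3.00 K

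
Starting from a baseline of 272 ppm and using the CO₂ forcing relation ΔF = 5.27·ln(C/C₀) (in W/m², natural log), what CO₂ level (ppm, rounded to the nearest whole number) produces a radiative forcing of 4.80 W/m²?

C ≈ 676 ppm

Set 5.27 ln(C/272) = 4.80, so ln(C/272) = 4.80/5.27 = 0.91082.
Then C/272 = e^0.91082 = 2.48636, giving C = 272 × 2.48636 = 676.29 ppm.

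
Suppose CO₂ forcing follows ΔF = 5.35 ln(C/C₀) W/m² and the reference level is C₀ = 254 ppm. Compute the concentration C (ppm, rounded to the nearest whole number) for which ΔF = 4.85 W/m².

C ≈ 629 ppm

Set 5.35 ln(C/254) = 4.85, so ln(C/254) = 4.85/5.35 = 0.90654.
Then C/254 = e^0.90654 = 2.47574, giving C = 254 × 2.47574 = 628.84 ppm.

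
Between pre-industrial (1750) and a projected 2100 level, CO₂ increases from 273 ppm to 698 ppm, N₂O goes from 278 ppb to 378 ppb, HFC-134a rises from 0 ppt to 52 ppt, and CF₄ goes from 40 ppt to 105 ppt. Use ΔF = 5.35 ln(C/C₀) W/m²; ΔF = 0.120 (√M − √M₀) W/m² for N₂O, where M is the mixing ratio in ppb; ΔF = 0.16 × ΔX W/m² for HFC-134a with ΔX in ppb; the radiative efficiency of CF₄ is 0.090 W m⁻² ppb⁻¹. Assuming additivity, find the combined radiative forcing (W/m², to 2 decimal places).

CO₂: 5.35 × ln(698/273) = 5.35 × ln(2.55678) = 5.35 × 0.93875 = 5.0223 W/m².
N₂O: 0.120 × (√378 − √278) = 0.120 × (19.4422 − 16.6733) = 0.120 × 2.7689 = 0.3323 W/m².
HFC-134a: Δ = 52 − 0 = 52 ppt = 0.052 ppb; ΔF = 0.16 × 0.052 = 0.0083 W/m².
CF₄: Δ = 105 − 40 = 65 ppt = 0.065 ppb; ΔF = 0.090 × 0.065 = 0.0059 W/m².
Total ΔF = 5.0223 + 0.3323 + 0.0083 + 0.0059 = 5.3688 W/m².

ΔF = 5.37 W/m²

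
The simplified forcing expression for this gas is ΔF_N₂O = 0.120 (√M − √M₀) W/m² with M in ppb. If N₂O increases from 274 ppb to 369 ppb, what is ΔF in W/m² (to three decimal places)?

N₂O: 0.120 × (√369 − √274) = 0.120 × (19.2094 − 16.5529) = 0.120 × 2.6565 = 0.3188 W/m².

ΔF = 0.319 W/m²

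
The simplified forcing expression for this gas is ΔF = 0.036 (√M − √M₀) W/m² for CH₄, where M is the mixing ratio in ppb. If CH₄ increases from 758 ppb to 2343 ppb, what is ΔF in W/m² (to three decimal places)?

ΔF = 0.751 W/m²

CH₄: 0.036 × (√2343 − √758) = 0.036 × (48.4045 − 27.5318) = 0.036 × 20.8727 = 0.7514 W/m².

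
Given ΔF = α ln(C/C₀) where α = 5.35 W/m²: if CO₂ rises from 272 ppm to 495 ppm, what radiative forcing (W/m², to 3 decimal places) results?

ΔF = 3.203 W/m²

CO₂ absorption bands are partially saturated, so forcing scales with the logarithm of the concentration ratio.
CO₂: 5.35 × ln(495/272) = 5.35 × ln(1.81985) = 5.35 × 0.59875 = 3.2033 W/m².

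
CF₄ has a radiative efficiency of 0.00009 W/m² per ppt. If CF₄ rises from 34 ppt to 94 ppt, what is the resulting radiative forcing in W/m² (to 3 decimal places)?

ΔF = 0.005 W/m²

CF₄: ΔF = 0.00009 × (94 − 34) = 0.00009 × 60 = 0.0054 W/m².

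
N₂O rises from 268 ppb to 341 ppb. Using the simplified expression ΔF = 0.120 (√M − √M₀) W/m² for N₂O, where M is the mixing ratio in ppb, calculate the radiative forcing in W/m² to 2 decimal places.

N₂O: 0.120 × (√341 − √268) = 0.120 × (18.4662 − 16.3707) = 0.120 × 2.0955 = 0.2515 W/m².

ΔF = 0.25 W/m²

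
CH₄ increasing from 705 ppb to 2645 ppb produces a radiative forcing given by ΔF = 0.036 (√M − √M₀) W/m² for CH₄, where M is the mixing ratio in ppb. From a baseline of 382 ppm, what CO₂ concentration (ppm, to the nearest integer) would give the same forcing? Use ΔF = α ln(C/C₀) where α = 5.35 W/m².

CH₄ forcing: 0.036 × (√2645 − √705) = 0.036 × (51.4296 − 26.5518) = 0.036 × 24.8778 = 0.89560 W/m².
Set 5.35 ln(C/382) = 0.89560: ln(C/382) = 0.89560/5.35 = 0.16740, so C = 382 × e^0.16740 = 382 × 1.18223 = 451.61 ppm.

C ≈ 452 ppm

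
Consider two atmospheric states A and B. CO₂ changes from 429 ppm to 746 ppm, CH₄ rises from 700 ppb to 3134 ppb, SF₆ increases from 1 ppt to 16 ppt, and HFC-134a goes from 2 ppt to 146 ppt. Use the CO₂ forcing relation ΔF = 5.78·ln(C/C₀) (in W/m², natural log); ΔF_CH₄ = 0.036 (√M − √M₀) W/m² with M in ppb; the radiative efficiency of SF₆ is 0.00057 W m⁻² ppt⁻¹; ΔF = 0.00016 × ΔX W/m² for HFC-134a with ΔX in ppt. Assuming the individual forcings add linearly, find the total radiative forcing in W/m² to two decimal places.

CO₂: 5.78 × ln(746/429) = 5.78 × ln(1.73893) = 5.78 × 0.55327 = 3.1979 W/m².
CH₄: 0.036 × (√3134 − √700) = 0.036 × (55.9821 − 26.4575) = 0.036 × 29.5246 = 1.0629 W/m².
SF₆: ΔF = 0.00057 × (16 − 1) = 0.00057 × 15 = 0.0086 W/m².
HFC-134a: ΔF = 0.00016 × (146 − 2) = 0.00016 × 144 = 0.0230 W/m².
Total ΔF = 3.1979 + 1.0629 + 0.0086 + 0.0230 = 4.2924 W/m².

ΔF = 4.29 W/m²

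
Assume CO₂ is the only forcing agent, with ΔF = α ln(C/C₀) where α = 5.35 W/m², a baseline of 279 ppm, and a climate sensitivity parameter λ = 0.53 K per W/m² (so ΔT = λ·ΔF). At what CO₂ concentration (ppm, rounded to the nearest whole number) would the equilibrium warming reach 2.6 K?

Required forcing: ΔF = ΔT/λ = 2.6/0.53 = 4.9057 W/m².
Then ln(C/279) = ΔF/5.35 = 4.9057/5.35 = 0.91695.
So C = 279 × e^0.91695 = 279 × 2.50165 = 697.96 ppm.

C ≈ 698 ppm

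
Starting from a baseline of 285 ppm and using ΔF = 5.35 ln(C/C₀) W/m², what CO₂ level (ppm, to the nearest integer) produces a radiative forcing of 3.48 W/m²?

Set 5.35 ln(C/285) = 3.48, so ln(C/285) = 3.48/5.35 = 0.65047.
Then C/285 = e^0.65047 = 1.91644, giving C = 285 × 1.91644 = 546.19 ppm.

C ≈ 546 ppm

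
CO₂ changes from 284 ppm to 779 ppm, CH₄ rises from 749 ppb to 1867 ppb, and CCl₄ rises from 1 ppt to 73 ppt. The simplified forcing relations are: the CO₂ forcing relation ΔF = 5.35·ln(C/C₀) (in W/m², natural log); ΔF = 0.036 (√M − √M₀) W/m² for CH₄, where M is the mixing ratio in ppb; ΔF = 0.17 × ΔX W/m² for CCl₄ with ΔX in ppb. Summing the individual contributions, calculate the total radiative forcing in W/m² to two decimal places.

CO₂: 5.35 × ln(779/284) = 5.35 × ln(2.74296) = 5.35 × 1.00904 = 5.3984 W/m².
CH₄: 0.036 × (√1867 − √749) = 0.036 × (43.2088 − 27.3679) = 0.036 × 15.8409 = 0.5703 W/m².
CCl₄: Δ = 73 − 1 = 72 ppt = 0.072 ppb; ΔF = 0.17 × 0.072 = 0.0122 W/m².
Total ΔF = 5.3984 + 0.5703 + 0.0122 = 5.9809 W/m².

ΔF = 5.98 W/m²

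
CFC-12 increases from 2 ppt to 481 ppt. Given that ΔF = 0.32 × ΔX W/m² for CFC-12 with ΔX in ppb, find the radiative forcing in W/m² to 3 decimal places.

ΔF = 0.153 W/m²

CFC-12: Δ = 481 − 2 = 479 ppt = 0.479 ppb; ΔF = 0.32 × 0.479 = 0.1533 W/m².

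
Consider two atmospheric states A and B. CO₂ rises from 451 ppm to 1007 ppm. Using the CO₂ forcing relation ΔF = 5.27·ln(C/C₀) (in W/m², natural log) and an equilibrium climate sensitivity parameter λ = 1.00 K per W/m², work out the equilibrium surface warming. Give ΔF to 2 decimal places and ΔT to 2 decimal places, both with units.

ΔF = 4.23 W/m²; ΔT = 4.23 K

CO₂: 5.27 × ln(1007/451) = 5.27 × ln(2.23282) = 5.27 × 0.80327 = 4.2332 W/m².
ΔT = λ ΔF = 1.00 × 4.23 = 4.2300 K.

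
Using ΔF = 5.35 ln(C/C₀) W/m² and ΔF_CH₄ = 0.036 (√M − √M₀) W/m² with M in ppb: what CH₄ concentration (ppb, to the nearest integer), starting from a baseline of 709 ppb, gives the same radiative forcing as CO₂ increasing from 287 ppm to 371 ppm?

M ≈ 4196 ppb

CO₂ forcing: 5.35 × ln(371/287) = 5.35 × 0.256720 = 1.37345 W/m².
Set 0.036(√M − √709) = 1.37345: √M = 1.37345/0.036 + √709 = 38.1514 + 26.6271 = 64.7785.
M = (64.7785)² = 4196.25 ppb.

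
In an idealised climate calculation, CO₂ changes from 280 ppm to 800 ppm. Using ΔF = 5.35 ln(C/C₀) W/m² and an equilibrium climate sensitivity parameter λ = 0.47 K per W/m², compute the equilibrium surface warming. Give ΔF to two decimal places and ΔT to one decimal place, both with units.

CO₂: 5.35 × ln(800/280) = 5.35 × ln(2.85714) = 5.35 × 1.04982 = 5.6165 W/m².
ΔT = λ ΔF = 0.47 × 5.62 = 2.6414 K.

ΔF = 5.62 W/m²; ΔT = 2.6 K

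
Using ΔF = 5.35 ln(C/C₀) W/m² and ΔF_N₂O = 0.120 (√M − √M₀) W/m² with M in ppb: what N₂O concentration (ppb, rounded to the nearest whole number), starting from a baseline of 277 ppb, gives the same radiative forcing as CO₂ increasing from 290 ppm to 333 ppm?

CO₂ forcing: 5.35 × ln(333/290) = 5.35 × 0.138262 = 0.73970 W/m².
Set 0.120(√M − √277) = 0.73970: √M = 0.73970/0.120 + √277 = 6.1642 + 16.6433 = 22.8075.
M = (22.8075)² = 520.18 ppb.

M ≈ 520 ppb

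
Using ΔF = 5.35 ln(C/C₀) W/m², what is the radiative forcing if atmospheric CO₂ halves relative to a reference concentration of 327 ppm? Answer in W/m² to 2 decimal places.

ΔF = 5.35 × ln(0.5) = 5.35 × -0.69315 = -3.7084 W/m².

ΔF = -3.71 W/m²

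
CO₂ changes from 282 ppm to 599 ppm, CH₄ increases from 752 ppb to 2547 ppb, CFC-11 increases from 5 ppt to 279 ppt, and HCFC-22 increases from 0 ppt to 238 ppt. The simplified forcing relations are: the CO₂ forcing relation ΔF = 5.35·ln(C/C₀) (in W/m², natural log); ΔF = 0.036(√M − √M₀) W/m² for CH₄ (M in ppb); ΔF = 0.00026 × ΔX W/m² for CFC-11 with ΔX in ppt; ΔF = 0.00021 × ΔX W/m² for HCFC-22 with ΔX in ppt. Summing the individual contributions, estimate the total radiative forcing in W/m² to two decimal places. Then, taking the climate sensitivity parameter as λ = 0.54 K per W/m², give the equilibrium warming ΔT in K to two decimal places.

CO₂: 5.35 × ln(599/282) = 5.35 × ln(2.12411) = 5.35 × 0.75335 = 4.0304 W/m².
CH₄: 0.036 × (√2547 − √752) = 0.036 × (50.4678 − 27.4226) = 0.036 × 23.0452 = 0.8296 W/m².
CFC-11: ΔF = 0.00026 × (279 − 5) = 0.00026 × 274 = 0.0712 W/m².
HCFC-22: ΔF = 0.00021 × (238 − 0) = 0.00021 × 238 = 0.0500 W/m².
Total ΔF = 4.0304 + 0.8296 + 0.0712 + 0.0500 = 4.9812 W/m².
ΔT = λ ΔF = 0.54 × 4.98 = 2.6892 K.

ΔF = 4.98 W/m²; ΔT = 2.69 K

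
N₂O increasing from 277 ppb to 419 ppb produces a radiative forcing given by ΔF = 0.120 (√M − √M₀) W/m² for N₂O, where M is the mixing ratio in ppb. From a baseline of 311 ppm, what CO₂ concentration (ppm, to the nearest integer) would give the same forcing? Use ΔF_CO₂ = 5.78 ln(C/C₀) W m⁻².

N₂O forcing: 0.120 × (√419 − √277) = 0.120 × (20.4695 − 16.6433) = 0.120 × 3.8262 = 0.45914 W/m².
Set 5.78 ln(C/311) = 0.45914: ln(C/311) = 0.45914/5.78 = 0.07944, so C = 311 × e^0.07944 = 311 × 1.08268 = 336.71 ppm.

C ≈ 337 ppm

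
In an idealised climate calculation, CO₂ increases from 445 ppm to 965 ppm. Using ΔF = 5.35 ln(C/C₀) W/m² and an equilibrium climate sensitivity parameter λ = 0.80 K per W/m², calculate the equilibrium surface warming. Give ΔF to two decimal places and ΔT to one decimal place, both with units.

CO₂: 5.35 × ln(965/445) = 5.35 × ln(2.16854) = 5.35 × 0.77405 = 4.1412 W/m².
ΔT = λ ΔF = 0.80 × 4.14 = 3.3120 K.

ΔF = 4.14 W/m²; ΔT = 3.3 K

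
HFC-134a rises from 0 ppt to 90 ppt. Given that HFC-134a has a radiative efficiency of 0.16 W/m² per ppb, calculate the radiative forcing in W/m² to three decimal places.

ΔF = 0.014 W/m²

HFC-134a: Δ = 90 − 0 = 90 ppt = 0.090 ppb; ΔF = 0.16 × 0.090 = 0.0144 W/m².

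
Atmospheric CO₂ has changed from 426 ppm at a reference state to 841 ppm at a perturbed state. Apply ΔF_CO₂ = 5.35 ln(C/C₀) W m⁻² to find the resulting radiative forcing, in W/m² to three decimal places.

ΔF = 3.639 W/m²

CO₂: 5.35 × ln(841/426) = 5.35 × ln(1.97418) = 5.35 × 0.68015 = 3.6388 W/m².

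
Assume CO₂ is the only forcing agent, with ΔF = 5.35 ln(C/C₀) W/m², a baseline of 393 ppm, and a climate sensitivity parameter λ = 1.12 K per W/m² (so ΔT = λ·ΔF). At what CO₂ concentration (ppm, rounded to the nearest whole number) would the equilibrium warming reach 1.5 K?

C ≈ 505 ppm

Required forcing: ΔF = ΔT/λ = 1.5/1.12 = 1.3393 W/m².
Then ln(C/393) = ΔF/5.35 = 1.3393/5.35 = 0.25034.
So C = 393 × e^0.25034 = 393 × 1.28446 = 504.79 ppm.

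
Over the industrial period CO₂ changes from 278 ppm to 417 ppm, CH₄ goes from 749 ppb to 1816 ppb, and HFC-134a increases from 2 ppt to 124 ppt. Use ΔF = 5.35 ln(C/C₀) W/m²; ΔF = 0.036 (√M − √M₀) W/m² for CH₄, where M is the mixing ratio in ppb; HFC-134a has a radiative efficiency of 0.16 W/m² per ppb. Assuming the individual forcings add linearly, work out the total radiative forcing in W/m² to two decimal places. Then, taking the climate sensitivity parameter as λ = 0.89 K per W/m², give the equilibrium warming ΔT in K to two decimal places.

CO₂: 5.35 × ln(417/278) = 5.35 × ln(1.50000) = 5.35 × 0.40547 = 2.1693 W/m².
CH₄: 0.036 × (√1816 − √749) = 0.036 × (42.6146 − 27.3679) = 0.036 × 15.2467 = 0.5489 W/m².
HFC-134a: Δ = 124 − 2 = 122 ppt = 0.122 ppb; ΔF = 0.16 × 0.122 = 0.0195 W/m².
Total ΔF = 2.1693 + 0.5489 + 0.0195 = 2.7377 W/m².
ΔT = λ ΔF = 0.89 × 2.74 = 2.4386 K.

ΔF = 2.74 W/m²; ΔT = 2.44 K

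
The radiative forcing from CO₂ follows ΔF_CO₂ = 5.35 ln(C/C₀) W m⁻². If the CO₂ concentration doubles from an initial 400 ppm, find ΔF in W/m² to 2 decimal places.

Because the forcing depends only on the ratio C/C₀, the initial concentration does not enter.
ΔF = 5.35 × ln(2) = 5.35 × 0.69315 = 3.7084 W/m².

ΔF = 3.71 W/m²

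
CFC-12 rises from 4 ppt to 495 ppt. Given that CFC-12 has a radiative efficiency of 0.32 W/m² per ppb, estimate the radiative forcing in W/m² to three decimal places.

CFC-12: Δ = 495 − 4 = 491 ppt = 0.491 ppb; ΔF = 0.32 × 0.491 = 0.1571 W/m².

ΔF = 0.157 W/m²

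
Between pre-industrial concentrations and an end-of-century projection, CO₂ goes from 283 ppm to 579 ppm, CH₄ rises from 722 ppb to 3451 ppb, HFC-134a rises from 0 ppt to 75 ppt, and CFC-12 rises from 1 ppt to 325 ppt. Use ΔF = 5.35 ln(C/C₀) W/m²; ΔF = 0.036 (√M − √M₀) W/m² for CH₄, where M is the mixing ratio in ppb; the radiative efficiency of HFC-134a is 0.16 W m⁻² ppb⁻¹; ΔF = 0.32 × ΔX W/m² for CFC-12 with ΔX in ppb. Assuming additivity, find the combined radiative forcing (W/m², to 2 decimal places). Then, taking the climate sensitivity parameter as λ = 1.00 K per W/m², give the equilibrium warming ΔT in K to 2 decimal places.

ΔF = 5.09 W/m²; ΔT = 5.09 K

CO₂: 5.35 × ln(579/283) = 5.35 × ln(2.04594) = 5.35 × 0.71586 = 3.8299 W/m².
CH₄: 0.036 × (√3451 − √722) = 0.036 × (58.7452 − 26.8701) = 0.036 × 31.8751 = 1.1475 W/m².
HFC-134a: Δ = 75 − 0 = 75 ppt = 0.075 ppb; ΔF = 0.16 × 0.075 = 0.0120 W/m².
CFC-12: Δ = 325 − 1 = 324 ppt = 0.324 ppb; ΔF = 0.32 × 0.324 = 0.1037 W/m².
Total ΔF = 3.8299 + 1.1475 + 0.0120 + 0.1037 = 5.0931 W/m².
ΔT = λ ΔF = 1.00 × 5.09 = 5.0900 K.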